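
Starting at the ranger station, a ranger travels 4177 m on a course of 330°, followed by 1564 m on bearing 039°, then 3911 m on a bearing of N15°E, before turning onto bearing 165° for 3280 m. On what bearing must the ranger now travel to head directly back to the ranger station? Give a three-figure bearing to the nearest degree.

Leg 1 (330°, 4177 m): east 4177 sin 330° = -2088.50, north 4177 cos 330° = 3617.39
Leg 2 (039°, 1564 m): east 1564 sin 39° = 984.26, north 1564 cos 39° = 1215.46
Leg 3 (N15°E, 3911 m): east 3911 sin 15° = 1012.24, north 3911 cos 15° = 3777.74
Leg 4 (165°, 3280 m): east 3280 sin 165° = 848.93, north 3280 cos 165° = -3168.24
Net displacement: 756.92 east, 5442.34 north. Direction back to start is (-756.92, -5442.34): bearing = atan2(-756.92, -5442.34) mod 360° = 187.92° ≈ 188°.

188°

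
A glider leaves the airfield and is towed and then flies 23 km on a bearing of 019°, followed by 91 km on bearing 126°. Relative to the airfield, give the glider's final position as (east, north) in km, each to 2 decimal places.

Leg 1 (019°, 23 km): east 23 sin 19° = 7.49, north 23 cos 19° = 21.75
Leg 2 (126°, 91 km): east 91 sin 126° = 73.62, north 91 cos 126° = -53.49
Summing: 81.11 km east, -31.74 km north → (81.11, -31.74).

(81.11, -31.74)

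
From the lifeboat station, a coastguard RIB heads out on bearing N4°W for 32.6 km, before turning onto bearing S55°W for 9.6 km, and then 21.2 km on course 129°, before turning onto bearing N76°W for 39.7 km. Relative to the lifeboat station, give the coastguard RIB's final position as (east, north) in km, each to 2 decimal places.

(-32.18, 23.28)

Leg 1 (N4°W, 32.6 km): east 32.6 sin 356° = -2.27, north 32.6 cos 356° = 32.52
Leg 2 (S55°W, 9.6 km): east 9.6 sin 235° = -7.86, north 9.6 cos 235° = -5.51
Leg 3 (129°, 21.2 km): east 21.2 sin 129° = 16.48, north 21.2 cos 129° = -13.34
Leg 4 (N76°W, 39.7 km): east 39.7 sin 284° = -38.52, north 39.7 cos 284° = 9.60
Summing: -32.18 km east, 23.28 km north → (-32.18, 23.28).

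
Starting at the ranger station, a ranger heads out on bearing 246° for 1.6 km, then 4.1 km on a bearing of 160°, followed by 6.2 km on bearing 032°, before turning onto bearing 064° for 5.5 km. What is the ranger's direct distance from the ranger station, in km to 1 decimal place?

Leg 1 (246°, 1.6 km): east 1.6 sin 246° = -1.46, north 1.6 cos 246° = -0.65
Leg 2 (160°, 4.1 km): east 4.1 sin 160° = 1.40, north 4.1 cos 160° = -3.85
Leg 3 (032°, 6.2 km): east 6.2 sin 32° = 3.29, north 6.2 cos 32° = 5.26
Leg 4 (064°, 5.5 km): east 5.5 sin 64° = 4.94, north 5.5 cos 64° = 2.41
Net: 8.17 east, 3.17 north. Distance = √((8.17)² + (3.17)²) = 8.761 km.

8.8 km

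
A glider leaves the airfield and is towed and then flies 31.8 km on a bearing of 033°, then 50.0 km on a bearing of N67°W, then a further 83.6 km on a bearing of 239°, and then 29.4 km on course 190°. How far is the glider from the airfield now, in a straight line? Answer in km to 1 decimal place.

Leg 1 (033°, 31.8 km): east 31.8 sin 33° = 17.32, north 31.8 cos 33° = 26.67
Leg 2 (N67°W, 50.0 km): east 50.0 sin 293° = -46.03, north 50.0 cos 293° = 19.54
Leg 3 (239°, 83.6 km): east 83.6 sin 239° = -71.66, north 83.6 cos 239° = -43.06
Leg 4 (190°, 29.4 km): east 29.4 sin 190° = -5.11, north 29.4 cos 190° = -28.95
Net: -105.47 east, -25.80 north. Distance = √((-105.47)² + (-25.80)²) = 108.581 km.

108.6 km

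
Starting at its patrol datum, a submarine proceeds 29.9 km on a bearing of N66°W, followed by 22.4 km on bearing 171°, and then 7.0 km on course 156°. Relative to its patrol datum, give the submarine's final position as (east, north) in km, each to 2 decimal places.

Leg 1 (N66°W, 29.9 km): east 29.9 sin 294° = -27.32, north 29.9 cos 294° = 12.16
Leg 2 (171°, 22.4 km): east 22.4 sin 171° = 3.50, north 22.4 cos 171° = -22.12
Leg 3 (156°, 7.0 km): east 7.0 sin 156° = 2.85, north 7.0 cos 156° = -6.39
Summing: -20.96 km east, -16.36 km north → (-20.96, -16.36).

(-20.96, -16.36)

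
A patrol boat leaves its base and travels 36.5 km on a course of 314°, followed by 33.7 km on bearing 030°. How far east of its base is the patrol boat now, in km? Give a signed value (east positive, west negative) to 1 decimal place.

-9.4 km

Leg 1 (314°, 36.5 km): east 36.5 sin 314° = -26.26, north 36.5 cos 314° = 25.36
Leg 2 (030°, 33.7 km): east 33.7 sin 30° = 16.85, north 33.7 cos 30° = 29.19
Net east component: -9.41 km.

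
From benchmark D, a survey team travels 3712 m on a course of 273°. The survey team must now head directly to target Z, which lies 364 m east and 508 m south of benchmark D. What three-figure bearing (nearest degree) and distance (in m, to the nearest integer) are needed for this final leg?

Leg 1 (273°, 3712 m): east 3712 sin 273° = -3706.91, north 3712 cos 273° = 194.27
Current position: (-3706.91, 194.27). Target: (364, -508). Remaining: Δeast = 4070.91, Δnorth = -702.27.
Bearing = atan2(4070.91, -702.27) mod 360° = 99.79°; distance = √((4070.91)² + (-702.27)²) = 4131.043 m.

100°, 4131 m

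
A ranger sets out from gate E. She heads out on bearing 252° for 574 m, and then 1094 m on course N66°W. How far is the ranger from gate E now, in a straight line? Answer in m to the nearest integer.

Leg 1 (252°, 574 m): east 574 sin 252° = -545.91, north 574 cos 252° = -177.38
Leg 2 (N66°W, 1094 m): east 1094 sin 294° = -999.42, north 1094 cos 294° = 444.97
Net: -1545.33 east, 267.59 north. Distance = √((-1545.33)² + (267.59)²) = 1568.323 m.

1568 m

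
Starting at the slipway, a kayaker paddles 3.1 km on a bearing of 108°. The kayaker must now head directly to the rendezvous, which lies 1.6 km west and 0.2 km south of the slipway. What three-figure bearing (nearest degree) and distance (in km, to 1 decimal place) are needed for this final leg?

Leg 1 (108°, 3.1 km): east 3.1 sin 108° = 2.95, north 3.1 cos 108° = -0.96
Current position: (2.95, -0.96). Target: (-1.6, -0.2). Remaining: Δeast = -4.55, Δnorth = 0.76.
Bearing = atan2(-4.55, 0.76) mod 360° = 279.46°; distance = √((-4.55)² + (0.76)²) = 4.611 km.

279°, 4.6 km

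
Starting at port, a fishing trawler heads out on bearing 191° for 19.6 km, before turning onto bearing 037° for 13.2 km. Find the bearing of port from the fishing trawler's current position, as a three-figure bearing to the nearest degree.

Leg 1 (191°, 19.6 km): east 19.6 sin 191° = -3.74, north 19.6 cos 191° = -19.24
Leg 2 (037°, 13.2 km): east 13.2 sin 37° = 7.94, north 13.2 cos 37° = 10.54
Net displacement: 4.20 east, -8.70 north. Direction back to start is (-4.20, 8.70): bearing = atan2(-4.20, 8.70) mod 360° = 334.20° ≈ 334°.

334°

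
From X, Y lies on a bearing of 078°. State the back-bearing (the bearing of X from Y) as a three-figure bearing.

258°

Back-bearing = 078° + 180° = 258°.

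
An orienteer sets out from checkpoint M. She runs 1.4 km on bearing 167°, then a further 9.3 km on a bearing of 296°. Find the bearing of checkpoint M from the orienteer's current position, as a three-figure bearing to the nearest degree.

Leg 1 (167°, 1.4 km): east 1.4 sin 167° = 0.31, north 1.4 cos 167° = -1.36
Leg 2 (296°, 9.3 km): east 9.3 sin 296° = -8.36, north 9.3 cos 296° = 4.08
Net displacement: -8.04 east, 2.71 north. Direction back to start is (8.04, -2.71): bearing = atan2(8.04, -2.71) mod 360° = 108.64° ≈ 109°.

109°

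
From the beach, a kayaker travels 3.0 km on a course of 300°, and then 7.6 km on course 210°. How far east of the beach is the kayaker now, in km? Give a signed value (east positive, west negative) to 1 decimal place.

Leg 1 (300°, 3.0 km): east 3.0 sin 300° = -2.60, north 3.0 cos 300° = 1.50
Leg 2 (210°, 7.6 km): east 7.6 sin 210° = -3.80, north 7.6 cos 210° = -6.58
Net east component: -6.40 km.

-6.4 km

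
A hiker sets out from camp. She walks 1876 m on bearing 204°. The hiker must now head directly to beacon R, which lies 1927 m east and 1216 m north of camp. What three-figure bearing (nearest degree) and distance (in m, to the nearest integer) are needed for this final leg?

Leg 1 (204°, 1876 m): east 1876 sin 204° = -763.04, north 1876 cos 204° = -1713.81
Current position: (-763.04, -1713.81). Target: (1927, 1216). Remaining: Δeast = 2690.04, Δnorth = 2929.81.
Bearing = atan2(2690.04, 2929.81) mod 360° = 42.56°; distance = √((2690.04)² + (2929.81)²) = 3977.449 m.

043°, 3977 m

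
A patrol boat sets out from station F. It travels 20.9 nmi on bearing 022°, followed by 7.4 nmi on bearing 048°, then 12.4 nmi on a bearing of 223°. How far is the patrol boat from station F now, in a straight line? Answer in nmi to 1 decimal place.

16.0 nmi

Leg 1 (022°, 20.9 nmi): east 20.9 sin 22° = 7.83, north 20.9 cos 22° = 19.38
Leg 2 (048°, 7.4 nmi): east 7.4 sin 48° = 5.50, north 7.4 cos 48° = 4.95
Leg 3 (223°, 12.4 nmi): east 12.4 sin 223° = -8.46, north 12.4 cos 223° = -9.07
Net: 4.87 east, 15.26 north. Distance = √((4.87)² + (15.26)²) = 16.020 nmi.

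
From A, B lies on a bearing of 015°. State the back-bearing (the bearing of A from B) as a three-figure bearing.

195°

Back-bearing = 015° + 180° = 195°.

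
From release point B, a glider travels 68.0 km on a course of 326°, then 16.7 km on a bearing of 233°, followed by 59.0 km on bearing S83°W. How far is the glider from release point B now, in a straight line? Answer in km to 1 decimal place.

116.7 km

Leg 1 (326°, 68.0 km): east 68.0 sin 326° = -38.03, north 68.0 cos 326° = 56.37
Leg 2 (233°, 16.7 km): east 16.7 sin 233° = -13.34, north 16.7 cos 233° = -10.05
Leg 3 (S83°W, 59.0 km): east 59.0 sin 263° = -58.56, north 59.0 cos 263° = -7.19
Net: -109.92 east, 39.13 north. Distance = √((-109.92)² + (39.13)²) = 116.681 km.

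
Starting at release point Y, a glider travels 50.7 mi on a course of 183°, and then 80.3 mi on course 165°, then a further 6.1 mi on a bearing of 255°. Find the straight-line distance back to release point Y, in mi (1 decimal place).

130.3 mi

Leg 1 (183°, 50.7 mi): east 50.7 sin 183° = -2.65, north 50.7 cos 183° = -50.63
Leg 2 (165°, 80.3 mi): east 80.3 sin 165° = 20.78, north 80.3 cos 165° = -77.56
Leg 3 (255°, 6.1 mi): east 6.1 sin 255° = -5.89, north 6.1 cos 255° = -1.58
Net: 12.24 east, -129.77 north. Distance = √((12.24)² + (-129.77)²) = 130.349 mi.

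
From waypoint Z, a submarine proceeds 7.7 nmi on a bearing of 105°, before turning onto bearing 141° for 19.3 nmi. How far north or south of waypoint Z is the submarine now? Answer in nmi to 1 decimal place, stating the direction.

Leg 1 (105°, 7.7 nmi): east 7.7 sin 105° = 7.44, north 7.7 cos 105° = -1.99
Leg 2 (141°, 19.3 nmi): east 19.3 sin 141° = 12.15, north 19.3 cos 141° = -15.00
Net north component: -16.99 nmi.

17.0 nmi south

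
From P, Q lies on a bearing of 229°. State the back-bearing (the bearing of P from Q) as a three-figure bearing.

049°

Back-bearing = 229° − 180° = 049°.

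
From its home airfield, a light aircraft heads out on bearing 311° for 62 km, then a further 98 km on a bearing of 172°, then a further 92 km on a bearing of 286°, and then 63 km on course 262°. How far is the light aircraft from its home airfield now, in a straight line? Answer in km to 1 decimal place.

Leg 1 (311°, 62 km): east 62 sin 311° = -46.79, north 62 cos 311° = 40.68
Leg 2 (172°, 98 km): east 98 sin 172° = 13.64, north 98 cos 172° = -97.05
Leg 3 (286°, 92 km): east 92 sin 286° = -88.44, north 92 cos 286° = 25.36
Leg 4 (262°, 63 km): east 63 sin 262° = -62.39, north 63 cos 262° = -8.77
Net: -183.98 east, -39.78 north. Distance = √((-183.98)² + (-39.78)²) = 188.228 km.

188.2 km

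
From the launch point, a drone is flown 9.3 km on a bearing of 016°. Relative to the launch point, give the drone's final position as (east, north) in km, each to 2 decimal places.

Leg 1 (016°, 9.3 km): east 9.3 sin 16° = 2.56, north 9.3 cos 16° = 8.94
Summing: 2.56 km east, 8.94 km north → (2.56, 8.94).

(2.56, 8.94)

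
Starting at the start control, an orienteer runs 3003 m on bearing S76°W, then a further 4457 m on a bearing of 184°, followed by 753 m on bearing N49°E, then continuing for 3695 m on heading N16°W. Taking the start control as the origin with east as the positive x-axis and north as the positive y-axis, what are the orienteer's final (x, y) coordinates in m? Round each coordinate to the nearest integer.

(-3675, -1127)

Leg 1 (S76°W, 3003 m): east 3003 sin 256° = -2913.80, north 3003 cos 256° = -726.49
Leg 2 (184°, 4457 m): east 4457 sin 184° = -310.90, north 4457 cos 184° = -4446.14
Leg 3 (N49°E, 753 m): east 753 sin 49° = 568.30, north 753 cos 49° = 494.01
Leg 4 (N16°W, 3695 m): east 3695 sin 344° = -1018.48, north 3695 cos 344° = 3551.86
Summing: -3674.89 m east, -1126.76 m north → (-3675, -1127).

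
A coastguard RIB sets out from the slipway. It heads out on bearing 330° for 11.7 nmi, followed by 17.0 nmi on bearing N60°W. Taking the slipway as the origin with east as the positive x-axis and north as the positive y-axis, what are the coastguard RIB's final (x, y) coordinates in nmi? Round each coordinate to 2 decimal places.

(-20.57, 18.63)

Leg 1 (330°, 11.7 nmi): east 11.7 sin 330° = -5.85, north 11.7 cos 330° = 10.13
Leg 2 (N60°W, 17.0 nmi): east 17.0 sin 300° = -14.72, north 17.0 cos 300° = 8.50
Summing: -20.57 nmi east, 18.63 nmi north → (-20.57, 18.63).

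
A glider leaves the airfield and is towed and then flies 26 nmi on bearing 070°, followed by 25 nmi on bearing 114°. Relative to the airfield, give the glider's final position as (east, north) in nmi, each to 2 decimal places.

(47.27, -1.28)

Leg 1 (070°, 26 nmi): east 26 sin 70° = 24.43, north 26 cos 70° = 8.89
Leg 2 (114°, 25 nmi): east 25 sin 114° = 22.84, north 25 cos 114° = -10.17
Summing: 47.27 nmi east, -1.28 nmi north → (47.27, -1.28).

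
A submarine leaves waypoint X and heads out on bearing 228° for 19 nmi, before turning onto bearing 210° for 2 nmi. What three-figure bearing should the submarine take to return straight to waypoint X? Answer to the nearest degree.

Leg 1 (228°, 19 nmi): east 19 sin 228° = -14.12, north 19 cos 228° = -12.71
Leg 2 (210°, 2 nmi): east 2 sin 210° = -1.00, north 2 cos 210° = -1.73
Net displacement: -15.12 east, -14.45 north. Direction back to start is (15.12, 14.45): bearing = atan2(15.12, 14.45) mod 360° = 46.31° ≈ 046°.

046°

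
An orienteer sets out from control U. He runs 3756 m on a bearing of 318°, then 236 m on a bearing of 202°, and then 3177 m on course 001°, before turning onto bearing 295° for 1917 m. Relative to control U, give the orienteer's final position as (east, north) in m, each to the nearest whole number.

(-4284, 6559)

Leg 1 (318°, 3756 m): east 3756 sin 318° = -2513.25, north 3756 cos 318° = 2791.25
Leg 2 (202°, 236 m): east 236 sin 202° = -88.41, north 236 cos 202° = -218.82
Leg 3 (001°, 3177 m): east 3177 sin 1° = 55.45, north 3177 cos 1° = 3176.52
Leg 4 (295°, 1917 m): east 1917 sin 295° = -1737.39, north 1917 cos 295° = 810.16
Summing: -4283.61 m east, 6559.11 m north → (-4284, 6559).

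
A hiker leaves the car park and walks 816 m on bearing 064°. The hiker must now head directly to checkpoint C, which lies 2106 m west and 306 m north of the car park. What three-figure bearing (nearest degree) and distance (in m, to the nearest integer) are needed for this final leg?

Leg 1 (064°, 816 m): east 816 sin 64° = 733.42, north 816 cos 64° = 357.71
Current position: (733.42, 357.71). Target: (-2106, 306). Remaining: Δeast = -2839.42, Δnorth = -51.71.
Bearing = atan2(-2839.42, -51.71) mod 360° = 268.96°; distance = √((-2839.42)² + (-51.71)²) = 2839.887 m.

269°, 2840 m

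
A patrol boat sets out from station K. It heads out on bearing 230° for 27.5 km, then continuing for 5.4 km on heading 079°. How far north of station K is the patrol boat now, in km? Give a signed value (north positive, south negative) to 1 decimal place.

-16.6 km

Leg 1 (230°, 27.5 km): east 27.5 sin 230° = -21.07, north 27.5 cos 230° = -17.68
Leg 2 (079°, 5.4 km): east 5.4 sin 79° = 5.30, north 5.4 cos 79° = 1.03
Net north component: -16.65 km.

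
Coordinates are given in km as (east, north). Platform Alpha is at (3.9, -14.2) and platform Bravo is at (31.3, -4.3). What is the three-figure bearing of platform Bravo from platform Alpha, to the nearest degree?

Δeast = 31.3 − 3.9 = 27.40; Δnorth = -4.3 − -14.2 = 9.90.
Bearing = atan2(Δeast, Δnorth) mod 360° = 70.13° ≈ 070°.

070°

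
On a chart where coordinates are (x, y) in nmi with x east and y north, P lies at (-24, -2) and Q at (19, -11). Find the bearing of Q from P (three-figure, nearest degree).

Δeast = 19 − -24 = 43.00; Δnorth = -11 − -2 = -9.00.
Bearing = atan2(Δeast, Δnorth) mod 360° = 101.82° ≈ 102°.

102°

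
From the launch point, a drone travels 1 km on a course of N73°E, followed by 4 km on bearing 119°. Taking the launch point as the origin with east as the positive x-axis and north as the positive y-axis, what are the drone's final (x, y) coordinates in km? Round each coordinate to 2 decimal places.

Leg 1 (N73°E, 1 km): east 1 sin 73° = 0.96, north 1 cos 73° = 0.29
Leg 2 (119°, 4 km): east 4 sin 119° = 3.50, north 4 cos 119° = -1.94
Summing: 4.45 km east, -1.65 km north → (4.45, -1.65).

(4.45, -1.65)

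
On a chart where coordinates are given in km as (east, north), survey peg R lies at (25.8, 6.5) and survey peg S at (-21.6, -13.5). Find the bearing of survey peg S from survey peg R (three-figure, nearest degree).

Δeast = -21.6 − 25.8 = -47.40; Δnorth = -13.5 − 6.5 = -20.00.
Bearing = atan2(Δeast, Δnorth) mod 360° = 247.12° ≈ 247°.

247°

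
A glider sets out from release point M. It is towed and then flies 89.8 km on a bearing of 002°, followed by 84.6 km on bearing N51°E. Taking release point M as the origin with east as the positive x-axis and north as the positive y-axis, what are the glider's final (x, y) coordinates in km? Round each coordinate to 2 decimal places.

(68.88, 142.99)

Leg 1 (002°, 89.8 km): east 89.8 sin 2° = 3.13, north 89.8 cos 2° = 89.75
Leg 2 (N51°E, 84.6 km): east 84.6 sin 51° = 65.75, north 84.6 cos 51° = 53.24
Summing: 68.88 km east, 142.99 km north → (68.88, 142.99).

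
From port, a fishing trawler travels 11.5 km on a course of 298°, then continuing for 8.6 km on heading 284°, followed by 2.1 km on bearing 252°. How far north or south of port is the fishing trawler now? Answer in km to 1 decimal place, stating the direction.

6.8 km north

Leg 1 (298°, 11.5 km): east 11.5 sin 298° = -10.15, north 11.5 cos 298° = 5.40
Leg 2 (284°, 8.6 km): east 8.6 sin 284° = -8.34, north 8.6 cos 284° = 2.08
Leg 3 (252°, 2.1 km): east 2.1 sin 252° = -2.00, north 2.1 cos 252° = -0.65
Net north component: 6.83 km.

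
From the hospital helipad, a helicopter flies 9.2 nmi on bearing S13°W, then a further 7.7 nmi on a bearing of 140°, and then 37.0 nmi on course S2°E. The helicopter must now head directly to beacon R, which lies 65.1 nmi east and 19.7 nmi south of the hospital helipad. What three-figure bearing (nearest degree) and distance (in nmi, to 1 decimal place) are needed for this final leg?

062°, 68.9 nmi

Leg 1 (S13°W, 9.2 nmi): east 9.2 sin 193° = -2.07, north 9.2 cos 193° = -8.96
Leg 2 (140°, 7.7 nmi): east 7.7 sin 140° = 4.95, north 7.7 cos 140° = -5.90
Leg 3 (S2°E, 37.0 nmi): east 37.0 sin 178° = 1.29, north 37.0 cos 178° = -36.98
Current position: (4.17, -51.84). Target: (65.1, -19.7). Remaining: Δeast = 60.93, Δnorth = 32.14.
Bearing = atan2(60.93, 32.14) mod 360° = 62.19°; distance = √((60.93)² + (32.14)²) = 68.886 nmi.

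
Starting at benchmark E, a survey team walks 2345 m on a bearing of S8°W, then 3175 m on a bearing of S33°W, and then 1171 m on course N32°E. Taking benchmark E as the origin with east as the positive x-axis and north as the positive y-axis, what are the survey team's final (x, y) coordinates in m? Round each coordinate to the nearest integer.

(-1435, -3992)

Leg 1 (S8°W, 2345 m): east 2345 sin 188° = -326.36, north 2345 cos 188° = -2322.18
Leg 2 (S33°W, 3175 m): east 3175 sin 213° = -1729.23, north 3175 cos 213° = -2662.78
Leg 3 (N32°E, 1171 m): east 1171 sin 32° = 620.54, north 1171 cos 32° = 993.06
Summing: -1435.05 m east, -3991.89 m north → (-1435, -3992).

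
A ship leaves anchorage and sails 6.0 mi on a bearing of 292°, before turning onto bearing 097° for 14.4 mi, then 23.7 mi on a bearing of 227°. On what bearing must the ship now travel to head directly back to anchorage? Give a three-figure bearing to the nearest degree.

Leg 1 (292°, 6.0 mi): east 6.0 sin 292° = -5.56, north 6.0 cos 292° = 2.25
Leg 2 (097°, 14.4 mi): east 14.4 sin 97° = 14.29, north 14.4 cos 97° = -1.75
Leg 3 (227°, 23.7 mi): east 23.7 sin 227° = -17.33, north 23.7 cos 227° = -16.16
Net displacement: -8.60 east, -15.67 north. Direction back to start is (8.60, 15.67): bearing = atan2(8.60, 15.67) mod 360° = 28.77° ≈ 029°.

029°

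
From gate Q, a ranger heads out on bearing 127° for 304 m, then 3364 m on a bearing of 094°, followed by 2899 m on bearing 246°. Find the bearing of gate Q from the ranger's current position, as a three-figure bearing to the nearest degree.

329°

Leg 1 (127°, 304 m): east 304 sin 127° = 242.79, north 304 cos 127° = -182.95
Leg 2 (094°, 3364 m): east 3364 sin 94° = 3355.81, north 3364 cos 94° = -234.66
Leg 3 (246°, 2899 m): east 2899 sin 246° = -2648.37, north 2899 cos 246° = -1179.13
Net displacement: 950.22 east, -1596.74 north. Direction back to start is (-950.22, 1596.74): bearing = atan2(-950.22, 1596.74) mod 360° = 329.24° ≈ 329°.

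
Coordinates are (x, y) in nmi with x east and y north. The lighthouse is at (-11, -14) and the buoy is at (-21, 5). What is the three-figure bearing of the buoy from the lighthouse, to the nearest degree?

332°

Δeast = -21 − -11 = -10.00; Δnorth = 5 − -14 = 19.00.
Bearing = atan2(Δeast, Δnorth) mod 360° = 332.24° ≈ 332°.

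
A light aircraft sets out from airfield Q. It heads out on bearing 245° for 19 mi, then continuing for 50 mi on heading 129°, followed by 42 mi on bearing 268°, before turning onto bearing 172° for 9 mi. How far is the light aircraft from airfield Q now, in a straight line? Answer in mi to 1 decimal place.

53.4 mi

Leg 1 (245°, 19 mi): east 19 sin 245° = -17.22, north 19 cos 245° = -8.03
Leg 2 (129°, 50 mi): east 50 sin 129° = 38.86, north 50 cos 129° = -31.47
Leg 3 (268°, 42 mi): east 42 sin 268° = -41.97, north 42 cos 268° = -1.47
Leg 4 (172°, 9 mi): east 9 sin 172° = 1.25, north 9 cos 172° = -8.91
Net: -19.08 east, -49.87 north. Distance = √((-19.08)² + (-49.87)²) = 53.401 mi.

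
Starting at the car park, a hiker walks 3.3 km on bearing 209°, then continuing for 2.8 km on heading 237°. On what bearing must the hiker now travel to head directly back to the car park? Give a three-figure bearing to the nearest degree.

Leg 1 (209°, 3.3 km): east 3.3 sin 209° = -1.60, north 3.3 cos 209° = -2.89
Leg 2 (237°, 2.8 km): east 2.8 sin 237° = -2.35, north 2.8 cos 237° = -1.52
Net displacement: -3.95 east, -4.41 north. Direction back to start is (3.95, 4.41): bearing = atan2(3.95, 4.41) mod 360° = 41.83° ≈ 042°.

042°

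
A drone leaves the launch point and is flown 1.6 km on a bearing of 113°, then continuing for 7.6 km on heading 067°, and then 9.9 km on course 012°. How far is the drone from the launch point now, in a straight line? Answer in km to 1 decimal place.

16.0 km

Leg 1 (113°, 1.6 km): east 1.6 sin 113° = 1.47, north 1.6 cos 113° = -0.63
Leg 2 (067°, 7.6 km): east 7.6 sin 67° = 7.00, north 7.6 cos 67° = 2.97
Leg 3 (012°, 9.9 km): east 9.9 sin 12° = 2.06, north 9.9 cos 12° = 9.68
Net: 10.53 east, 12.03 north. Distance = √((10.53)² + (12.03)²) = 15.984 km.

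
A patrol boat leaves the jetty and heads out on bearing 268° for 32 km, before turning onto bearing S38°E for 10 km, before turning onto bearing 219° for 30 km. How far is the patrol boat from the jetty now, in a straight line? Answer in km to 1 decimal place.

55.2 km

Leg 1 (268°, 32 km): east 32 sin 268° = -31.98, north 32 cos 268° = -1.12
Leg 2 (S38°E, 10 km): east 10 sin 142° = 6.16, north 10 cos 142° = -7.88
Leg 3 (219°, 30 km): east 30 sin 219° = -18.88, north 30 cos 219° = -23.31
Net: -44.70 east, -32.31 north. Distance = √((-44.70)² + (-32.31)²) = 55.158 km.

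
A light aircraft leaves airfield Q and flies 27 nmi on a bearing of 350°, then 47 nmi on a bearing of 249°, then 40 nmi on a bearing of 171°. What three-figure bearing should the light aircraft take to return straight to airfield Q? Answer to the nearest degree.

Leg 1 (350°, 27 nmi): east 27 sin 350° = -4.69, north 27 cos 350° = 26.59
Leg 2 (249°, 47 nmi): east 47 sin 249° = -43.88, north 47 cos 249° = -16.84
Leg 3 (171°, 40 nmi): east 40 sin 171° = 6.26, north 40 cos 171° = -39.51
Net displacement: -42.31 east, -29.76 north. Direction back to start is (42.31, 29.76): bearing = atan2(42.31, 29.76) mod 360° = 54.88° ≈ 055°.

055°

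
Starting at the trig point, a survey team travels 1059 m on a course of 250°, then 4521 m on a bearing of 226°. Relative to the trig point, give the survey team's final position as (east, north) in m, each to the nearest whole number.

(-4247, -3503)

Leg 1 (250°, 1059 m): east 1059 sin 250° = -995.13, north 1059 cos 250° = -362.20
Leg 2 (226°, 4521 m): east 4521 sin 226° = -3252.14, north 4521 cos 226° = -3140.55
Summing: -4247.27 m east, -3502.75 m north → (-4247, -3503).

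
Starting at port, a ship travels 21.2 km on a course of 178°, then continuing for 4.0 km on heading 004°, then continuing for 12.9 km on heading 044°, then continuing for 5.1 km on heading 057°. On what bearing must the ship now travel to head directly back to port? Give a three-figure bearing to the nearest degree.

Leg 1 (178°, 21.2 km): east 21.2 sin 178° = 0.74, north 21.2 cos 178° = -21.19
Leg 2 (004°, 4.0 km): east 4.0 sin 4° = 0.28, north 4.0 cos 4° = 3.99
Leg 3 (044°, 12.9 km): east 12.9 sin 44° = 8.96, north 12.9 cos 44° = 9.28
Leg 4 (057°, 5.1 km): east 5.1 sin 57° = 4.28, north 5.1 cos 57° = 2.78
Net displacement: 14.26 east, -5.14 north. Direction back to start is (-14.26, 5.14): bearing = atan2(-14.26, 5.14) mod 360° = 289.82° ≈ 290°.

290°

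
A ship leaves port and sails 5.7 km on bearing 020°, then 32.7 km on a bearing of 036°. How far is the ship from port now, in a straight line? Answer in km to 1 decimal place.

38.2 km

Leg 1 (020°, 5.7 km): east 5.7 sin 20° = 1.95, north 5.7 cos 20° = 5.36
Leg 2 (036°, 32.7 km): east 32.7 sin 36° = 19.22, north 32.7 cos 36° = 26.45
Net: 21.17 east, 31.81 north. Distance = √((21.17)² + (31.81)²) = 38.212 km.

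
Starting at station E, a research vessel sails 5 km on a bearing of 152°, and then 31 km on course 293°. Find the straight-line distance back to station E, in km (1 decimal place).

27.3 km

Leg 1 (152°, 5 km): east 5 sin 152° = 2.35, north 5 cos 152° = -4.41
Leg 2 (293°, 31 km): east 31 sin 293° = -28.54, north 31 cos 293° = 12.11
Net: -26.19 east, 7.70 north. Distance = √((-26.19)² + (7.70)²) = 27.296 km.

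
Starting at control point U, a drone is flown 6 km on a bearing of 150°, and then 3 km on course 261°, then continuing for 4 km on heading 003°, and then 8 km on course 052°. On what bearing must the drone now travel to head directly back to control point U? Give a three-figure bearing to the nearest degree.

Leg 1 (150°, 6 km): east 6 sin 150° = 3.00, north 6 cos 150° = -5.20
Leg 2 (261°, 3 km): east 3 sin 261° = -2.96, north 3 cos 261° = -0.47
Leg 3 (003°, 4 km): east 4 sin 3° = 0.21, north 4 cos 3° = 3.99
Leg 4 (052°, 8 km): east 8 sin 52° = 6.30, north 8 cos 52° = 4.93
Net displacement: 6.55 east, 3.25 north. Direction back to start is (-6.55, -3.25): bearing = atan2(-6.55, -3.25) mod 360° = 243.58° ≈ 244°.

244°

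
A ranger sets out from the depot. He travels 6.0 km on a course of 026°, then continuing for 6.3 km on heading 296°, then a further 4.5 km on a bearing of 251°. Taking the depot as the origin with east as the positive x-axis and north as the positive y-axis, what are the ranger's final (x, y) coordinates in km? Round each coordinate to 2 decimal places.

(-7.29, 6.69)

Leg 1 (026°, 6.0 km): east 6.0 sin 26° = 2.63, north 6.0 cos 26° = 5.39
Leg 2 (296°, 6.3 km): east 6.3 sin 296° = -5.66, north 6.3 cos 296° = 2.76
Leg 3 (251°, 4.5 km): east 4.5 sin 251° = -4.25, north 4.5 cos 251° = -1.47
Summing: -7.29 km east, 6.69 km north → (-7.29, 6.69).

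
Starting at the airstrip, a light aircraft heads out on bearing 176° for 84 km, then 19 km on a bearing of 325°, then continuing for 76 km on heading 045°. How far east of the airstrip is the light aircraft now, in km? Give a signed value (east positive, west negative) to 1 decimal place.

48.7 km

Leg 1 (176°, 84 km): east 84 sin 176° = 5.86, north 84 cos 176° = -83.80
Leg 2 (325°, 19 km): east 19 sin 325° = -10.90, north 19 cos 325° = 15.56
Leg 3 (045°, 76 km): east 76 sin 45° = 53.74, north 76 cos 45° = 53.74
Net east component: 48.70 km.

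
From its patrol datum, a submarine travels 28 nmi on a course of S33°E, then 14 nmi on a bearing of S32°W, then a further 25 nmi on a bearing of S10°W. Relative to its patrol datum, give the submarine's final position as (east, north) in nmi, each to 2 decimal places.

Leg 1 (S33°E, 28 nmi): east 28 sin 147° = 15.25, north 28 cos 147° = -23.48
Leg 2 (S32°W, 14 nmi): east 14 sin 212° = -7.42, north 14 cos 212° = -11.87
Leg 3 (S10°W, 25 nmi): east 25 sin 190° = -4.34, north 25 cos 190° = -24.62
Summing: 3.49 nmi east, -59.98 nmi north → (3.49, -59.98).

(3.49, -59.98)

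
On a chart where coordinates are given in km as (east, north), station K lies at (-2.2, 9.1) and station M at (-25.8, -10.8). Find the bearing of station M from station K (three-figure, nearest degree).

230°

Δeast = -25.8 − -2.2 = -23.60; Δnorth = -10.8 − 9.1 = -19.90.
Bearing = atan2(Δeast, Δnorth) mod 360° = 229.86° ≈ 230°.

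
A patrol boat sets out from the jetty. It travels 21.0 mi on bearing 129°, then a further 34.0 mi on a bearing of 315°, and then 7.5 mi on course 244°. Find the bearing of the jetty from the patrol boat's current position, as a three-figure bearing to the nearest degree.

Leg 1 (129°, 21.0 mi): east 21.0 sin 129° = 16.32, north 21.0 cos 129° = -13.22
Leg 2 (315°, 34.0 mi): east 34.0 sin 315° = -24.04, north 34.0 cos 315° = 24.04
Leg 3 (244°, 7.5 mi): east 7.5 sin 244° = -6.74, north 7.5 cos 244° = -3.29
Net displacement: -14.46 east, 7.54 north. Direction back to start is (14.46, -7.54): bearing = atan2(14.46, -7.54) mod 360° = 117.53° ≈ 118°.

118°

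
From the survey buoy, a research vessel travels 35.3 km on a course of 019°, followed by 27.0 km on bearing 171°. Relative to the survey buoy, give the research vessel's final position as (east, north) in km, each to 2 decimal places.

Leg 1 (019°, 35.3 km): east 35.3 sin 19° = 11.49, north 35.3 cos 19° = 33.38
Leg 2 (171°, 27.0 km): east 27.0 sin 171° = 4.22, north 27.0 cos 171° = -26.67
Summing: 15.72 km east, 6.71 km north → (15.72, 6.71).

(15.72, 6.71)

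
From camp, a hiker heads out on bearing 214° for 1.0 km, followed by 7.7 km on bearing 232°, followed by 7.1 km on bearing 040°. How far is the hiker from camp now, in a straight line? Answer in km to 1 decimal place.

Leg 1 (214°, 1.0 km): east 1.0 sin 214° = -0.56, north 1.0 cos 214° = -0.83
Leg 2 (232°, 7.7 km): east 7.7 sin 232° = -6.07, north 7.7 cos 232° = -4.74
Leg 3 (040°, 7.1 km): east 7.1 sin 40° = 4.56, north 7.1 cos 40° = 5.44
Net: -2.06 east, -0.13 north. Distance = √((-2.06)² + (-0.13)²) = 2.067 km.

2.1 km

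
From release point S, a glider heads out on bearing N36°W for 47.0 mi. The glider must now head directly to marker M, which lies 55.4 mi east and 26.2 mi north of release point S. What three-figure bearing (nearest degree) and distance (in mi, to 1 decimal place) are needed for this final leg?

Leg 1 (N36°W, 47.0 mi): east 47.0 sin 324° = -27.63, north 47.0 cos 324° = 38.02
Current position: (-27.63, 38.02). Target: (55.4, 26.2). Remaining: Δeast = 83.03, Δnorth = -11.82.
Bearing = atan2(83.03, -11.82) mod 360° = 98.11°; distance = √((83.03)² + (-11.82)²) = 83.864 mi.

098°, 83.9 mi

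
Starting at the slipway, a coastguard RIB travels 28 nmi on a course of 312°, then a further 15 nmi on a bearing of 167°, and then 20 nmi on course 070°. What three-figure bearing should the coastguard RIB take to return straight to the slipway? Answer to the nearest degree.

Leg 1 (312°, 28 nmi): east 28 sin 312° = -20.81, north 28 cos 312° = 18.74
Leg 2 (167°, 15 nmi): east 15 sin 167° = 3.37, north 15 cos 167° = -14.62
Leg 3 (070°, 20 nmi): east 20 sin 70° = 18.79, north 20 cos 70° = 6.84
Net displacement: 1.36 east, 10.96 north. Direction back to start is (-1.36, -10.96): bearing = atan2(-1.36, -10.96) mod 360° = 187.07° ≈ 187°.

187°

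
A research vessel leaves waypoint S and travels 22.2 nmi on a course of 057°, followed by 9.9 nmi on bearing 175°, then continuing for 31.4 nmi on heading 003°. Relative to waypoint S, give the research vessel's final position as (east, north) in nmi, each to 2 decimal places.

Leg 1 (057°, 22.2 nmi): east 22.2 sin 57° = 18.62, north 22.2 cos 57° = 12.09
Leg 2 (175°, 9.9 nmi): east 9.9 sin 175° = 0.86, north 9.9 cos 175° = -9.86
Leg 3 (003°, 31.4 nmi): east 31.4 sin 3° = 1.64, north 31.4 cos 3° = 31.36
Summing: 21.12 nmi east, 33.59 nmi north → (21.12, 33.59).

(21.12, 33.59)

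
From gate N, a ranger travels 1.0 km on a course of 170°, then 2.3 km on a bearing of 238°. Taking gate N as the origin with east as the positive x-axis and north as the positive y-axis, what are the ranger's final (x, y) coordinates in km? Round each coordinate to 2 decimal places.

(-1.78, -2.20)

Leg 1 (170°, 1.0 km): east 1.0 sin 170° = 0.17, north 1.0 cos 170° = -0.98
Leg 2 (238°, 2.3 km): east 2.3 sin 238° = -1.95, north 2.3 cos 238° = -1.22
Summing: -1.78 km east, -2.20 km north → (-1.78, -2.20).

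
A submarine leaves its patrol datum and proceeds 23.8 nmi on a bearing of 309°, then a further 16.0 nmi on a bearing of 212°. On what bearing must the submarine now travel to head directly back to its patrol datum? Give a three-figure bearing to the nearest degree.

093°

Leg 1 (309°, 23.8 nmi): east 23.8 sin 309° = -18.50, north 23.8 cos 309° = 14.98
Leg 2 (212°, 16.0 nmi): east 16.0 sin 212° = -8.48, north 16.0 cos 212° = -13.57
Net displacement: -26.97 east, 1.41 north. Direction back to start is (26.97, -1.41): bearing = atan2(26.97, -1.41) mod 360° = 92.99° ≈ 093°.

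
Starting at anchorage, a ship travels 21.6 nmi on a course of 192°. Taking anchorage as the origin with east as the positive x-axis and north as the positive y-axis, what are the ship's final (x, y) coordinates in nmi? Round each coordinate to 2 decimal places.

Leg 1 (192°, 21.6 nmi): east 21.6 sin 192° = -4.49, north 21.6 cos 192° = -21.13
Summing: -4.49 nmi east, -21.13 nmi north → (-4.49, -21.13).

(-4.49, -21.13)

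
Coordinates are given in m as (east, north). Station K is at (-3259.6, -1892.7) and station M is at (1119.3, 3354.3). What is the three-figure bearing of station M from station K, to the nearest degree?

Δeast = 1119.3 − -3259.6 = 4378.90; Δnorth = 3354.3 − -1892.7 = 5247.00.
Bearing = atan2(Δeast, Δnorth) mod 360° = 39.85° ≈ 040°.

040°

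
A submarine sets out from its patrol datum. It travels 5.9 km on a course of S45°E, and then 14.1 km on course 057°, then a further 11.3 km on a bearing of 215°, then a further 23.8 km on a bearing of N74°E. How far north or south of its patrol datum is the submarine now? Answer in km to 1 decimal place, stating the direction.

Leg 1 (S45°E, 5.9 km): east 5.9 sin 135° = 4.17, north 5.9 cos 135° = -4.17
Leg 2 (057°, 14.1 km): east 14.1 sin 57° = 11.83, north 14.1 cos 57° = 7.68
Leg 3 (215°, 11.3 km): east 11.3 sin 215° = -6.48, north 11.3 cos 215° = -9.26
Leg 4 (N74°E, 23.8 km): east 23.8 sin 74° = 22.88, north 23.8 cos 74° = 6.56
Net north component: 0.81 km.

0.8 km north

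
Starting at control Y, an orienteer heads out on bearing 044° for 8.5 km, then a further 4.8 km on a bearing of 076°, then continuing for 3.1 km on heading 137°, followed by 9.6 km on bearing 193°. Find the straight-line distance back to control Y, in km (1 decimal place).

11.4 km

Leg 1 (044°, 8.5 km): east 8.5 sin 44° = 5.90, north 8.5 cos 44° = 6.11
Leg 2 (076°, 4.8 km): east 4.8 sin 76° = 4.66, north 4.8 cos 76° = 1.16
Leg 3 (137°, 3.1 km): east 3.1 sin 137° = 2.11, north 3.1 cos 137° = -2.27
Leg 4 (193°, 9.6 km): east 9.6 sin 193° = -2.16, north 9.6 cos 193° = -9.35
Net: 10.52 east, -4.35 north. Distance = √((10.52)² + (-4.35)²) = 11.379 km.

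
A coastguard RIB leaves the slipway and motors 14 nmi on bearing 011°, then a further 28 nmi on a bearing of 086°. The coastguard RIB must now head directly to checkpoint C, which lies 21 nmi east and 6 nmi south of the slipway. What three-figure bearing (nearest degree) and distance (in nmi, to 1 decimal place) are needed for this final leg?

Leg 1 (011°, 14 nmi): east 14 sin 11° = 2.67, north 14 cos 11° = 13.74
Leg 2 (086°, 28 nmi): east 28 sin 86° = 27.93, north 28 cos 86° = 1.95
Current position: (30.60, 15.70). Target: (21, -6). Remaining: Δeast = -9.60, Δnorth = -21.70.
Bearing = atan2(-9.60, -21.70) mod 360° = 203.88°; distance = √((-9.60)² + (-21.70)²) = 23.726 nmi.

204°, 23.7 nmi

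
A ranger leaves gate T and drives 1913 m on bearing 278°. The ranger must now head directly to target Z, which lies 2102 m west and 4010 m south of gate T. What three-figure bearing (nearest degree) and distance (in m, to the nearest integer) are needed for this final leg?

183°, 4281 m

Leg 1 (278°, 1913 m): east 1913 sin 278° = -1894.38, north 1913 cos 278° = 266.24
Current position: (-1894.38, 266.24). Target: (-2102, -4010). Remaining: Δeast = -207.62, Δnorth = -4276.24.
Bearing = atan2(-207.62, -4276.24) mod 360° = 182.78°; distance = √((-207.62)² + (-4276.24)²) = 4281.275 m.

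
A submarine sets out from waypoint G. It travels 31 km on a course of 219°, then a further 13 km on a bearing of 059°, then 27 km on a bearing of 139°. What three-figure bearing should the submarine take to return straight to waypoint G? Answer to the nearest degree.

346°

Leg 1 (219°, 31 km): east 31 sin 219° = -19.51, north 31 cos 219° = -24.09
Leg 2 (059°, 13 km): east 13 sin 59° = 11.14, north 13 cos 59° = 6.70
Leg 3 (139°, 27 km): east 27 sin 139° = 17.71, north 27 cos 139° = -20.38
Net displacement: 9.35 east, -37.77 north. Direction back to start is (-9.35, 37.77): bearing = atan2(-9.35, 37.77) mod 360° = 346.10° ≈ 346°.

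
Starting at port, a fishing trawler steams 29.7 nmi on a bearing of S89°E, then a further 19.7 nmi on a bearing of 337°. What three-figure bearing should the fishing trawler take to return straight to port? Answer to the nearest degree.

231°

Leg 1 (S89°E, 29.7 nmi): east 29.7 sin 91° = 29.70, north 29.7 cos 91° = -0.52
Leg 2 (337°, 19.7 nmi): east 19.7 sin 337° = -7.70, north 19.7 cos 337° = 18.13
Net displacement: 22.00 east, 17.62 north. Direction back to start is (-22.00, -17.62): bearing = atan2(-22.00, -17.62) mod 360° = 231.31° ≈ 231°.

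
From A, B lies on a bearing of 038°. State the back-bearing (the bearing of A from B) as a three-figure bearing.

218°

Back-bearing = 038° + 180° = 218°.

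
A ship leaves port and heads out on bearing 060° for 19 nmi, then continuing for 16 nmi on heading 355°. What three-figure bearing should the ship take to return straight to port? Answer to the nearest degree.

Leg 1 (060°, 19 nmi): east 19 sin 60° = 16.45, north 19 cos 60° = 9.50
Leg 2 (355°, 16 nmi): east 16 sin 355° = -1.39, north 16 cos 355° = 15.94
Net displacement: 15.06 east, 25.44 north. Direction back to start is (-15.06, -25.44): bearing = atan2(-15.06, -25.44) mod 360° = 210.63° ≈ 211°.

211°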